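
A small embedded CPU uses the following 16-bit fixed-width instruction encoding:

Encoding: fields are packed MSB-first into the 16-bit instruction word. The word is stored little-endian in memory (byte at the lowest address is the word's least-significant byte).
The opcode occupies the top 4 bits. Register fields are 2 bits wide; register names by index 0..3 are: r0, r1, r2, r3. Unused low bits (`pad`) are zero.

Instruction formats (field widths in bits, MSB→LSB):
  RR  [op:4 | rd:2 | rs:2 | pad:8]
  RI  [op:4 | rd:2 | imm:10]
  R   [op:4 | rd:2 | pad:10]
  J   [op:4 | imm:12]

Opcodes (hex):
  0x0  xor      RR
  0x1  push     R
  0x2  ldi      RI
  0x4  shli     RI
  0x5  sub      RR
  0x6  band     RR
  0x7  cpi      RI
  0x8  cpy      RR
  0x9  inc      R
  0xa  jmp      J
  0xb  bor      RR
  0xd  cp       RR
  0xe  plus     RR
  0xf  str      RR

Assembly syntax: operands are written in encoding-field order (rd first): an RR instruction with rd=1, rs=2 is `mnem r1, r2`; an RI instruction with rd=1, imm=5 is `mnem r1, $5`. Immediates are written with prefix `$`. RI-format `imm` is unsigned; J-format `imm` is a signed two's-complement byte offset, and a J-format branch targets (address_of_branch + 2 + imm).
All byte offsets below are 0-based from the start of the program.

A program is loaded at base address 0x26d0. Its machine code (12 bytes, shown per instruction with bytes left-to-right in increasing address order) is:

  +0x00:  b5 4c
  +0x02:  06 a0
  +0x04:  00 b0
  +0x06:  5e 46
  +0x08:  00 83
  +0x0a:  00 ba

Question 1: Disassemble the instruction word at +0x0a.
bor r2, r2

@+0a  little-endian(00 ba) = 0xba00
  op=0xba00>>12=0xb ⇒ bor (RR)
  [11:10] rd=2 = r2
  [9:8] rs=2 = r2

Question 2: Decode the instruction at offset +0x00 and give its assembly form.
[00] b5 4c → 0x4cb5
  op=0x4cb5>>12=0x4 ⇒ shli (RI)
  rd@[11:10]=0x3 ⇒ r3
  imm@[9:0]=0xb5 ⇒ $181

shli r3, $181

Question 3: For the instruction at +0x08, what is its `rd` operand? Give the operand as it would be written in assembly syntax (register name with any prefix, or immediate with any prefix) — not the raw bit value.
@+08  little-endian(00 83) = 0x8300
  opcode bits[15:12]=0x8: cpy/RR
  rd: (w>>10)&0x3=0x0 → r0
  rs: (w>>8)&0x3=0x3 → r3

r0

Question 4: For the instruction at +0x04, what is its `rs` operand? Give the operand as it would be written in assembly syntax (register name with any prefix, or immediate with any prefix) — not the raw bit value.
@+04  little-endian(00 b0) = 0xb000
  op=0xb000>>12=0xb ⇒ bor (RR)
  rd@[11:10]=0x0 ⇒ r0
  rs@[9:8]=0x0 ⇒ r0

r0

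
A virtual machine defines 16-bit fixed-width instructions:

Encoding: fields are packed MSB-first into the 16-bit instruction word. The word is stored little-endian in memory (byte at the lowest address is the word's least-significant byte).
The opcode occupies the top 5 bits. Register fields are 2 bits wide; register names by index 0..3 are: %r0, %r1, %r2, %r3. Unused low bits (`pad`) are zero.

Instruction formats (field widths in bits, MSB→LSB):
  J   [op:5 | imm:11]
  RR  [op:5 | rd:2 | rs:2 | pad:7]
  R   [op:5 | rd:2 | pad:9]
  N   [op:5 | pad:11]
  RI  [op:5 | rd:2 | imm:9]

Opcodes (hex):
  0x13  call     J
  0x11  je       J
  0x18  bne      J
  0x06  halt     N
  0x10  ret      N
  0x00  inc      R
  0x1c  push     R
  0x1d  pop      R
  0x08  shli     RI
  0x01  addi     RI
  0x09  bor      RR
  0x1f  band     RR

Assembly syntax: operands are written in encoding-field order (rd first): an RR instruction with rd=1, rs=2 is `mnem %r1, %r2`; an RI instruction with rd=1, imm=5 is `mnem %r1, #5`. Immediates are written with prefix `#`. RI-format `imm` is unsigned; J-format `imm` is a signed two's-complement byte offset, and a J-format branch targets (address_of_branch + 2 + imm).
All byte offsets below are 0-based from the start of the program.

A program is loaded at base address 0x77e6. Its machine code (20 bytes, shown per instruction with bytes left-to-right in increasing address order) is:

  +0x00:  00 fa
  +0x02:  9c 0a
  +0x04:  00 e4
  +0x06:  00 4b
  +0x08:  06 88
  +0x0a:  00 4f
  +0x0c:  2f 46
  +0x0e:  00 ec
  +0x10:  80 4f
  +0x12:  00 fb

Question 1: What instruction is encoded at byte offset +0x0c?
shli %r3, #47

[0c] 2f 46 → 0x462f
  opcode bits[15:11]=0x8: shli/RI
  rd@[10:9]=0x3 ⇒ %r3
  imm@[8:0]=0x2f ⇒ #47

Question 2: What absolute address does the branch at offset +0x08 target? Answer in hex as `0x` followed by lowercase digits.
0x77f6

@+08  little-endian(06 88) = 0x8806
  opcode bits[15:11]=0x11: je/J
  imm: (w>>0)&0x7ff=0x6 → #6
  target = base 0x77e6 + off 0x08 + 2 + imm 6 = 0x77f6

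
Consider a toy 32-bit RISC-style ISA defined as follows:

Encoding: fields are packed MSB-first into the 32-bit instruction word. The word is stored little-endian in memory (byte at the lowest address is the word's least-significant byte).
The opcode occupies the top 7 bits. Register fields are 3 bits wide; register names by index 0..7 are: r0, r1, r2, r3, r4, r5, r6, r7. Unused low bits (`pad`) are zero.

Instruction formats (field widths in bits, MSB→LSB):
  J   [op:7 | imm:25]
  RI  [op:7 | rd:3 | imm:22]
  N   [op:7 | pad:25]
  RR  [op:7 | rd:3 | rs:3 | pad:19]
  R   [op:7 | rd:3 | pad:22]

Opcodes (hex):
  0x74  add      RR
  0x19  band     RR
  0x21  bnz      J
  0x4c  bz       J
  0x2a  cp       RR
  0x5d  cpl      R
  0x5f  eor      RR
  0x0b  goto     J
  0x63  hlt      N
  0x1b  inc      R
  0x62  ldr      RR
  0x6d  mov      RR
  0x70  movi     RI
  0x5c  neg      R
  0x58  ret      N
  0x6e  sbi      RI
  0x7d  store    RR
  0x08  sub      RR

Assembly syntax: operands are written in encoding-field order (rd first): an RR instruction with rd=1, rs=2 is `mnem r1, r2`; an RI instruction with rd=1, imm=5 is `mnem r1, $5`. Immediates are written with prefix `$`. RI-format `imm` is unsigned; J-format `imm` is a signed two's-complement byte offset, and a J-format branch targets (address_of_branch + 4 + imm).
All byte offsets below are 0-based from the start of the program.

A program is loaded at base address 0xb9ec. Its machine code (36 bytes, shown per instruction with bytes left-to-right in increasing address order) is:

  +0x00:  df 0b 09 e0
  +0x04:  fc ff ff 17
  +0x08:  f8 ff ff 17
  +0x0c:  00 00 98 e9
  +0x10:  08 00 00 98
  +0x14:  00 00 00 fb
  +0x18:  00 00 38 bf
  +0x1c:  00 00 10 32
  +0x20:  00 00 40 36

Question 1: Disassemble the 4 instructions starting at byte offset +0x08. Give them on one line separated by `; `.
goto $-8; add r6, r3; bz $8; store r4, r0

+0x08: f8 ff ff 17 ⇒ word 0x17fffff8 (little)
  op=0x17fffff8>>25=0xb ⇒ goto (J)
  [24:0] imm=33554424 (s25→-8) = $-8
+0x0c: 00 00 98 e9 ⇒ word 0xe9980000 (little)
  op=0xe9980000>>25=0x74 ⇒ add (RR)
  [24:22] rd=6 = r6
  [21:19] rs=3 = r3
+0x10: 08 00 00 98 ⇒ word 0x98000008 (little)
  op=0x98000008>>25=0x4c ⇒ bz (J)
  [24:0] imm=8 = $8
+0x14: 00 00 00 fb ⇒ word 0xfb000000 (little)
  op=0xfb000000>>25=0x7d ⇒ store (RR)
  [24:22] rd=4 = r4
  [21:19] rs=0 = r0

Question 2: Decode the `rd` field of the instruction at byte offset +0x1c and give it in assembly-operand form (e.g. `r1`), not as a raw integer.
@+1c  little-endian(00 00 10 32) = 0x32100000
  op=0x32100000>>25=0x19 ⇒ band (RR)
  [24:22] rd=0 = r0
  [21:19] rs=2 = r2

r0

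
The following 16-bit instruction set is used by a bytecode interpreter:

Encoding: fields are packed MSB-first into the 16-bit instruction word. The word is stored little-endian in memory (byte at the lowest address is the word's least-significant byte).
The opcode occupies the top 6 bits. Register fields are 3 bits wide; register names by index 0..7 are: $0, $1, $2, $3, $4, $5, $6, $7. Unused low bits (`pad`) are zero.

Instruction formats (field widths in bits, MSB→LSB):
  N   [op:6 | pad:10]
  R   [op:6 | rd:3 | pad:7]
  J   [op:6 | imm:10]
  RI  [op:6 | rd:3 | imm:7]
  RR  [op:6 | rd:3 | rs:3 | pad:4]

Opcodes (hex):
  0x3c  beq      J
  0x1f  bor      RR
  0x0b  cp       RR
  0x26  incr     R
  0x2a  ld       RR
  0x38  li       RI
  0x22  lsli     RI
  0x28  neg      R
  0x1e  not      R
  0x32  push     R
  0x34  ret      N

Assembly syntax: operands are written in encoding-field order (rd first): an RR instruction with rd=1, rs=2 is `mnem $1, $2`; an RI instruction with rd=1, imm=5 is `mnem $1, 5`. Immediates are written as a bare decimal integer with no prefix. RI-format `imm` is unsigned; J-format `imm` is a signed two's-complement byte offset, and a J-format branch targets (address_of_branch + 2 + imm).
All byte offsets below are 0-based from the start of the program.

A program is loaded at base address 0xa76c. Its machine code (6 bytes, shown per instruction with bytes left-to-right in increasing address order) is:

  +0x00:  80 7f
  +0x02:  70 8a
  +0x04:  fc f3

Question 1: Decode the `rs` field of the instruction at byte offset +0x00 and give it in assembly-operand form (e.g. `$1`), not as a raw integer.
$0

+0x00: 80 7f ⇒ word 0x7f80 (little)
  op=0x7f80>>10=0x1f ⇒ bor (RR)
  rd: (w>>7)&0x7=0x7 → $7
  rs: (w>>4)&0x7=0x0 → $0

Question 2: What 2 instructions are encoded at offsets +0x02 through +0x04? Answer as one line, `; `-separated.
off 0x02: read 70 8a as little → 0x8a70
  op=0x8a70>>10=0x22 ⇒ lsli (RI)
  rd: (w>>7)&0x7=0x4 → $4
  imm: (w>>0)&0x7f=0x70 → 112
off 0x04: read fc f3 as little → 0xf3fc
  op=0xf3fc>>10=0x3c ⇒ beq (J)
  imm: (w>>0)&0x3ff=0x3fc (s10→-4) → -4

lsli $4, 112; beq -4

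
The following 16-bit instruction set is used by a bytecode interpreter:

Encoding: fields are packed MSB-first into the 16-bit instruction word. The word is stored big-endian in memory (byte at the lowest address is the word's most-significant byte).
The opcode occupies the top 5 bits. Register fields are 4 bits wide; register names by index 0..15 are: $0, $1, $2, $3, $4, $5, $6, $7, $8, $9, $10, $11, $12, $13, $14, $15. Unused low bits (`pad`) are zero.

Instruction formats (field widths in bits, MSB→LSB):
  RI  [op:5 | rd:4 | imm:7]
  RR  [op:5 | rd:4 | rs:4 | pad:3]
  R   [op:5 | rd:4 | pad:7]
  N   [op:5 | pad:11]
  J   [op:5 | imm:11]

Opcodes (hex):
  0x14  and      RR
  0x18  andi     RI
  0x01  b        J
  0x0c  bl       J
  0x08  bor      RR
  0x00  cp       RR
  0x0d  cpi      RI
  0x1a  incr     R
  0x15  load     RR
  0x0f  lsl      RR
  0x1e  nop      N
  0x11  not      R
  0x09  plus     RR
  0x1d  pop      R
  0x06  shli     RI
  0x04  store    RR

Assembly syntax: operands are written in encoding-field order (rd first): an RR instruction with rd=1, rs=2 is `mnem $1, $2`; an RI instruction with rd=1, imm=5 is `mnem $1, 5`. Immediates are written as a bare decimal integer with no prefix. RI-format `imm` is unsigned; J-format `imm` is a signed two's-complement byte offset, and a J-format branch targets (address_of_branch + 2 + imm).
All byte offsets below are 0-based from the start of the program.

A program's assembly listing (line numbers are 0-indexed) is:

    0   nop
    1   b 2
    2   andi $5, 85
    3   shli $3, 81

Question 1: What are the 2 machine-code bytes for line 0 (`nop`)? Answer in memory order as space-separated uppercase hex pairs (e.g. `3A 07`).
L0: nop op=0x1e:5|pad=0:11 ⇒ 0xf000 ⇒ big f0 00

F0 00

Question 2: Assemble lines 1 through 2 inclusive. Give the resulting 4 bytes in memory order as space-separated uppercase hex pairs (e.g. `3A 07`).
line 1 (b): pack op=0x1:5|imm=2:11 = 0x0802; big→ 08 02
line 2 (andi): pack op=0x18:5|rd=5:4|imm=85:7 = 0xc2d5; big→ c2 d5

08 02 C2 D5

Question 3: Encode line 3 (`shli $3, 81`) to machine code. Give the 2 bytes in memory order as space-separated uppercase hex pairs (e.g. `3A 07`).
3. shli fields op=0x6:5|rd=3:4|imm=81:7 → word 31d1h → 31 d1

31 D1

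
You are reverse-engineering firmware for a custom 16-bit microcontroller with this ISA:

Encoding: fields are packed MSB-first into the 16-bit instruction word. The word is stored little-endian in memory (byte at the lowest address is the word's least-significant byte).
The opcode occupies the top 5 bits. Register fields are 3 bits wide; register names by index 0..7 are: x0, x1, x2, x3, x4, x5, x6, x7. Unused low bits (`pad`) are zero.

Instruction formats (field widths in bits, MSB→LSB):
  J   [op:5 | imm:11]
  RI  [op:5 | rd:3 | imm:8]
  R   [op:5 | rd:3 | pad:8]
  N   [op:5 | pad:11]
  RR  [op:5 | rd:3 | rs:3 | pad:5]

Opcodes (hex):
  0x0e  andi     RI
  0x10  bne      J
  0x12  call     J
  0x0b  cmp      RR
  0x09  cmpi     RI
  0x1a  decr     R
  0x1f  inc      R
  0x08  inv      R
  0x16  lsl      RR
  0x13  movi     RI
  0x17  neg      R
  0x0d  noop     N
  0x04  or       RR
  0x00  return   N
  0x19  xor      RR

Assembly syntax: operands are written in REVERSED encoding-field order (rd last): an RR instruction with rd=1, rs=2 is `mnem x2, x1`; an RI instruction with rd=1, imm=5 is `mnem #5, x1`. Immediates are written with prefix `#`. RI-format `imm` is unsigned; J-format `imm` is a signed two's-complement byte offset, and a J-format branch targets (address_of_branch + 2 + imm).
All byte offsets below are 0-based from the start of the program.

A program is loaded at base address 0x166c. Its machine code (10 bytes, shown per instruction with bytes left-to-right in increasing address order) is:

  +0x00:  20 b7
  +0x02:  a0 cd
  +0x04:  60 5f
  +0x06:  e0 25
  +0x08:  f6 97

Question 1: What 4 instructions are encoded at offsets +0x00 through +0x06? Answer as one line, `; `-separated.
lsl x1, x7; xor x5, x5; cmp x3, x7; or x7, x5

+0x00: 20 b7 ⇒ word 0xb720 (little)
  top 5b → 0x16 → lsl [RR]
  rd: (w>>8)&0x7=0x7 → x7
  rs: (w>>5)&0x7=0x1 → x1
+0x02: a0 cd ⇒ word 0xcda0 (little)
  top 5b → 0x19 → xor [RR]
  rd: (w>>8)&0x7=0x5 → x5
  rs: (w>>5)&0x7=0x5 → x5
+0x04: 60 5f ⇒ word 0x5f60 (little)
  top 5b → 0xb → cmp [RR]
  rd: (w>>8)&0x7=0x7 → x7
  rs: (w>>5)&0x7=0x3 → x3
+0x06: e0 25 ⇒ word 0x25e0 (little)
  top 5b → 0x4 → or [RR]
  rd: (w>>8)&0x7=0x5 → x5
  rs: (w>>5)&0x7=0x7 → x7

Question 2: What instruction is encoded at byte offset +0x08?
call #-10

+0x08: f6 97 ⇒ word 0x97f6 (little)
  top 5b → 0x12 → call [J]
  imm@[10:0]=0x7f6 (s11→-10) ⇒ #-10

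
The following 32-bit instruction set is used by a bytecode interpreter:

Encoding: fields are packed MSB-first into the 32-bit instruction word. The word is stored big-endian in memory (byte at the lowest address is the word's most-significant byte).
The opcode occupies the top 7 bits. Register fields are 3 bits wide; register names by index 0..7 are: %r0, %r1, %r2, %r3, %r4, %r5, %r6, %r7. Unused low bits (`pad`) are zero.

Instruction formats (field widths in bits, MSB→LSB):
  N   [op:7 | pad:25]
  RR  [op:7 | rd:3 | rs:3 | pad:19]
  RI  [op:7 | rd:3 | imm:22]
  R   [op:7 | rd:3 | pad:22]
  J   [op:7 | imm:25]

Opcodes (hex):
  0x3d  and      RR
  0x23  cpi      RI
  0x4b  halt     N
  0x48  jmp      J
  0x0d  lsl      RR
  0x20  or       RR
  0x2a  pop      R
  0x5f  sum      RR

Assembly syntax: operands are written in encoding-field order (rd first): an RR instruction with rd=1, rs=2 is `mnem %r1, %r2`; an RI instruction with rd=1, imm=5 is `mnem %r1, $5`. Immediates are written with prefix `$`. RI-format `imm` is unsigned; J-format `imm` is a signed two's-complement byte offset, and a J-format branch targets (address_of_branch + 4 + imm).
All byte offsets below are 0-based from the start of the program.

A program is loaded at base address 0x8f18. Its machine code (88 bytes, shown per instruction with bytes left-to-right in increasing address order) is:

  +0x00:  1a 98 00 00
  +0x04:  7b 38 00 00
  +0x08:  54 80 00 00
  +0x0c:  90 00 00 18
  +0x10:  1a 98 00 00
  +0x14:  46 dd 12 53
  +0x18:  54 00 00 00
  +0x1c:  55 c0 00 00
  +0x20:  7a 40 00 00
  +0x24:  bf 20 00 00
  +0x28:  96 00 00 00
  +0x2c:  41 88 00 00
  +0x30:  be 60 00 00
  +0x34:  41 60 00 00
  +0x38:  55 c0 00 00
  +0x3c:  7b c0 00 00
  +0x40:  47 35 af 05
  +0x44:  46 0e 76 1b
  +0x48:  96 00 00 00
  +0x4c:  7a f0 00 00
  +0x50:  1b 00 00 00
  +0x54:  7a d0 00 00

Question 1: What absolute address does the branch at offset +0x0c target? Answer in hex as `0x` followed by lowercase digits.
0x8f40

off 0x0c: read 90 00 00 18 as big → 0x90000018
  op=0x90000018>>25=0x48 ⇒ jmp (J)
  imm: (w>>0)&0x1ffffff=0x18 → $24
  target = base 0x8f18 + off 0x0c + 4 + imm 24 = 0x8f40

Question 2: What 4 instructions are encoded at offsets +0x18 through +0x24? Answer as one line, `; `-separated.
@+18  big-endian(54 00 00 00) = 0x54000000
  opcode bits[31:25]=0x2a: pop/R
  rd@[24:22]=0x0 ⇒ %r0
@+1c  big-endian(55 c0 00 00) = 0x55c00000
  opcode bits[31:25]=0x2a: pop/R
  rd@[24:22]=0x7 ⇒ %r7
@+20  big-endian(7a 40 00 00) = 0x7a400000
  opcode bits[31:25]=0x3d: and/RR
  rd@[24:22]=0x1 ⇒ %r1
  rs@[21:19]=0x0 ⇒ %r0
@+24  big-endian(bf 20 00 00) = 0xbf200000
  opcode bits[31:25]=0x5f: sum/RR
  rd@[24:22]=0x4 ⇒ %r4
  rs@[21:19]=0x4 ⇒ %r4

pop %r0; pop %r7; and %r1, %r0; sum %r4, %r4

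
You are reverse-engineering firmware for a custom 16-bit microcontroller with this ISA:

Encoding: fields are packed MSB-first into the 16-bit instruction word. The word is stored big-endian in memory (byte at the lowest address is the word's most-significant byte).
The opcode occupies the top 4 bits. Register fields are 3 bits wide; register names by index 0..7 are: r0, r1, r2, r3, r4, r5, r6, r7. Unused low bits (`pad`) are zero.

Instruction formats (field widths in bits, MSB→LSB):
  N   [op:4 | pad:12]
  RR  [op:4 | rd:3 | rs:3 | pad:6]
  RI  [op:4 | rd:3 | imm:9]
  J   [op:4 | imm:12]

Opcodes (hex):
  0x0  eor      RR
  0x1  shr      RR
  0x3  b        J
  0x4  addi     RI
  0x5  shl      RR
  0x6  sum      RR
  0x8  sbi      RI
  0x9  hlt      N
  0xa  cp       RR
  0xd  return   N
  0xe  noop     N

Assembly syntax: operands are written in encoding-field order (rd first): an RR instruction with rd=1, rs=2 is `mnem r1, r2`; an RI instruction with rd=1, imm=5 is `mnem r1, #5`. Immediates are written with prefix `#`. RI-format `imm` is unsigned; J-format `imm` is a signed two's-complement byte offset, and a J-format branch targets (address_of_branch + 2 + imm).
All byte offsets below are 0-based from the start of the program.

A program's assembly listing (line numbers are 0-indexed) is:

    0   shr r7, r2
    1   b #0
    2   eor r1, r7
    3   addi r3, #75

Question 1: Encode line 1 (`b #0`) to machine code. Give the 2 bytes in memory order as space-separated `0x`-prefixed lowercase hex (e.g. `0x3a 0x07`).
0x30 0x00

line 1 (b): pack op=0x3:4|imm=0:12 = 0x3000; big→ 30 00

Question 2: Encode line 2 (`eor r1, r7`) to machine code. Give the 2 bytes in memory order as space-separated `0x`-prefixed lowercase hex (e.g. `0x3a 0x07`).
line 2 (eor): pack op=0x0:4|rd=1:3|rs=7:3|pad=0:6 = 0x03c0; big→ 03 c0

0x03 0xc0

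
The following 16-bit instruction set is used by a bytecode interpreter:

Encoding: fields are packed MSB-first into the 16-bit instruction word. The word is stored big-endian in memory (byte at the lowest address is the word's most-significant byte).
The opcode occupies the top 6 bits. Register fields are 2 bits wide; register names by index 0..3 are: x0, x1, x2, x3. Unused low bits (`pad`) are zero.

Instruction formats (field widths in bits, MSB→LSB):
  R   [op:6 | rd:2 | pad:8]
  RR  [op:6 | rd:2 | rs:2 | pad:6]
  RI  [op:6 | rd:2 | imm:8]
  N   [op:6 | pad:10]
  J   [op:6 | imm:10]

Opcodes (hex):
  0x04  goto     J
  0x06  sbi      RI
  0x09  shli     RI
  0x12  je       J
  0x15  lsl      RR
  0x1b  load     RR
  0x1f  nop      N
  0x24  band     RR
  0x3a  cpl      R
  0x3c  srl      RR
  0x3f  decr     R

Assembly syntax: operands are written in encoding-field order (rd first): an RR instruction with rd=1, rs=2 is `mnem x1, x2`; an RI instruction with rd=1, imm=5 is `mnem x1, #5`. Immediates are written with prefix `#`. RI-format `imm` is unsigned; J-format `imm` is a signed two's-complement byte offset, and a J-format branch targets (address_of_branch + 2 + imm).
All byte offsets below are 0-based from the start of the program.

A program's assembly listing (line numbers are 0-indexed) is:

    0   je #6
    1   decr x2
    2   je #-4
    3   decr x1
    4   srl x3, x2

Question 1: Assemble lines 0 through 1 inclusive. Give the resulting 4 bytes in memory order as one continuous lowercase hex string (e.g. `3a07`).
4806fe00

0. je fields op=0x12:6|imm=6:10 → word 4806h → 48 06
1. decr fields op=0x3f:6|rd=2:2|pad=0:8 → word fe00h → fe 00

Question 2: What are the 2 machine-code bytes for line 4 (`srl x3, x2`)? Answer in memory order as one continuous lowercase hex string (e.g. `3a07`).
4. srl fields op=0x3c:6|rd=3:2|rs=2:2|pad=0:6 → word f380h → f3 80

f380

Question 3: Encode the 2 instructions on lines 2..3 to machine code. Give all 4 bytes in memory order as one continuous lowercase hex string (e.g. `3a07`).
L2: je op=0x12:6|imm=-4:10 ⇒ 0x4bfc ⇒ big 4b fc
L3: decr op=0x3f:6|rd=1:2|pad=0:8 ⇒ 0xfd00 ⇒ big fd 00

4bfcfd00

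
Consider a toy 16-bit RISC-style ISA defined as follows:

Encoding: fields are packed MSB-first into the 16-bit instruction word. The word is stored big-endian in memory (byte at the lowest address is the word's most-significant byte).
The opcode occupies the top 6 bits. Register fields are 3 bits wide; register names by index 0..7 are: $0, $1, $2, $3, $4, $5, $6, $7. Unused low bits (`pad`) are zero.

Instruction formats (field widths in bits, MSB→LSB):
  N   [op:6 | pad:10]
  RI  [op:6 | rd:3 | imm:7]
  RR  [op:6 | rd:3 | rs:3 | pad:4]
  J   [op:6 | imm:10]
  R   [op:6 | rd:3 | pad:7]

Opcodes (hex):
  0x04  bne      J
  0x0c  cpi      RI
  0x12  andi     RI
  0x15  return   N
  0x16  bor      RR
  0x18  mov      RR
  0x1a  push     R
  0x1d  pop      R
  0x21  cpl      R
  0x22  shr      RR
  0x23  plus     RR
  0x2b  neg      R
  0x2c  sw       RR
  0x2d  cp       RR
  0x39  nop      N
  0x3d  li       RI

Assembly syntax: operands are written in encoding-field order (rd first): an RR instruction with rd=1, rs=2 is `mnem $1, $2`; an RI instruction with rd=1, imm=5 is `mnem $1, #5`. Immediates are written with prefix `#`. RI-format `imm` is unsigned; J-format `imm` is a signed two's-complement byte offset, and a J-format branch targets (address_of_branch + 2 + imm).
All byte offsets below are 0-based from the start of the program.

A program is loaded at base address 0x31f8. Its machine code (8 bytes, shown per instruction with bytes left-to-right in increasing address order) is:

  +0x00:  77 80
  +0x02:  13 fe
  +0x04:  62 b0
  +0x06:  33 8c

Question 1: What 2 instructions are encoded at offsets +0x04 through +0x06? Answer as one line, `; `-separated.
[04] 62 b0 → 0x62b0
  top 6b → 0x18 → mov [RR]
  [9:7] rd=5 = $5
  [6:4] rs=3 = $3
[06] 33 8c → 0x338c
  top 6b → 0xc → cpi [RI]
  [9:7] rd=7 = $7
  [6:0] imm=12 = #12

mov $5, $3; cpi $7, #12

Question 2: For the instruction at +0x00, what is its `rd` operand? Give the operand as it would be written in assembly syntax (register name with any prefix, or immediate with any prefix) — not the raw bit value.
off 0x00: read 77 80 as big → 0x7780
  opcode bits[15:10]=0x1d: pop/R
  rd: (w>>7)&0x7=0x7 → $7

$7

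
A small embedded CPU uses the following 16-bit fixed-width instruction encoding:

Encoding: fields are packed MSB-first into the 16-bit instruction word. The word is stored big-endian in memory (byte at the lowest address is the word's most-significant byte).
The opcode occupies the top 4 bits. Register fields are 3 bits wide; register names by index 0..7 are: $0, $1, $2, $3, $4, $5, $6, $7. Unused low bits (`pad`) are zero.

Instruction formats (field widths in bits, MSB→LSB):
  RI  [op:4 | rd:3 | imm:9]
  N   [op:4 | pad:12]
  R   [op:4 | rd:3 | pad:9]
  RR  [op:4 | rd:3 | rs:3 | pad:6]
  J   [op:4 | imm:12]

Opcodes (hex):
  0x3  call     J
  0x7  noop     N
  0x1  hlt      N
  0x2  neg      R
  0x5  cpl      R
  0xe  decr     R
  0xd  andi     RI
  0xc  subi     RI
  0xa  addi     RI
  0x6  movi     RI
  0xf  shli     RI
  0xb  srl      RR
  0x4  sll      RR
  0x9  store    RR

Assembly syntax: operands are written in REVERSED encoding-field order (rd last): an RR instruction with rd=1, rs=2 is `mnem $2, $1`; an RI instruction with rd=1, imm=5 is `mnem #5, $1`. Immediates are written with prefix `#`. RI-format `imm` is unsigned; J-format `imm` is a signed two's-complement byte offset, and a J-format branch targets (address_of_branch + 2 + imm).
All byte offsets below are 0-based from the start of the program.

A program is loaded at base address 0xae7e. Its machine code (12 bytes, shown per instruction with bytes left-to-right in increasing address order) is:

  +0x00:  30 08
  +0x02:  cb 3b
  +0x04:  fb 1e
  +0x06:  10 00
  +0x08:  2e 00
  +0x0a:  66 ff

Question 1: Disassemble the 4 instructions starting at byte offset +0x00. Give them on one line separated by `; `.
call #8; subi #315, $5; shli #286, $5; hlt

+0x00: 30 08 ⇒ word 0x3008 (big)
  opcode bits[15:12]=0x3: call/J
  imm: (w>>0)&0xfff=0x8 → #8
+0x02: cb 3b ⇒ word 0xcb3b (big)
  opcode bits[15:12]=0xc: subi/RI
  rd: (w>>9)&0x7=0x5 → $5
  imm: (w>>0)&0x1ff=0x13b → #315
+0x04: fb 1e ⇒ word 0xfb1e (big)
  opcode bits[15:12]=0xf: shli/RI
  rd: (w>>9)&0x7=0x5 → $5
  imm: (w>>0)&0x1ff=0x11e → #286
+0x06: 10 00 ⇒ word 0x1000 (big)
  opcode bits[15:12]=0x1: hlt/N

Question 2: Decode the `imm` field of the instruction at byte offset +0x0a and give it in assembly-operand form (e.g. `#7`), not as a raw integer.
#255

+0x0a: 66 ff ⇒ word 0x66ff (big)
  opcode bits[15:12]=0x6: movi/RI
  rd: (w>>9)&0x7=0x3 → $3
  imm: (w>>0)&0x1ff=0xff → #255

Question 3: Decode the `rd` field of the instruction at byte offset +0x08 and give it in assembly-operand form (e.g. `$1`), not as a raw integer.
$7

off 0x08: read 2e 00 as big → 0x2e00
  op=0x2e00>>12=0x2 ⇒ neg (R)
  rd@[11:9]=0x7 ⇒ $7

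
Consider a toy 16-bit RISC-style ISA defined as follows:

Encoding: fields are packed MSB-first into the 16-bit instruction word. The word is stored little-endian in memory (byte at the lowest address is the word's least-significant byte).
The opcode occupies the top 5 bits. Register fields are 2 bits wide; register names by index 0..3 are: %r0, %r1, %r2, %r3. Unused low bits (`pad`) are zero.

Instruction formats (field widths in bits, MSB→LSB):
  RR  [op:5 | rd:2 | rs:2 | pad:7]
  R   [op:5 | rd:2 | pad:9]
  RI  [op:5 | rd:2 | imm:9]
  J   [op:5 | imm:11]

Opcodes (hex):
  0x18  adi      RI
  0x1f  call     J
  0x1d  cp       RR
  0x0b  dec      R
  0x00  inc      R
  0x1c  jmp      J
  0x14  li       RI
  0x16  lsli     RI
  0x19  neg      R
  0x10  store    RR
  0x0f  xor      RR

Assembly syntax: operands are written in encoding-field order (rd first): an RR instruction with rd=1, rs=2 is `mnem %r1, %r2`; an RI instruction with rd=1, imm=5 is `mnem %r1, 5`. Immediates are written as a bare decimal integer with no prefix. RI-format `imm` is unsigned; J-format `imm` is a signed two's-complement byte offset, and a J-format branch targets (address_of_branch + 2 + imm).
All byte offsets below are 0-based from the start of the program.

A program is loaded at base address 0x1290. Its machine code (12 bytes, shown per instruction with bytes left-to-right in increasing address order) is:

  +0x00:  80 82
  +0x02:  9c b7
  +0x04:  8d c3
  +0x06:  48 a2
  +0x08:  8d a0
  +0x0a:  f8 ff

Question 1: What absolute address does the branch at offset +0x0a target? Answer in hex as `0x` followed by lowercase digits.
[0a] f8 ff → 0xfff8
  opcode bits[15:11]=0x1f: call/J
  imm@[10:0]=0x7f8 (s11→-8) ⇒ -8
  target = base 0x1290 + off 0x0a + 2 + imm -8 = 0x1294

0x1294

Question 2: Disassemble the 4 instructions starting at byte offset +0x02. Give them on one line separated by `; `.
@+02  little-endian(9c b7) = 0xb79c
  top 5b → 0x16 → lsli [RI]
  [10:9] rd=3 = %r3
  [8:0] imm=412 = 412
@+04  little-endian(8d c3) = 0xc38d
  top 5b → 0x18 → adi [RI]
  [10:9] rd=1 = %r1
  [8:0] imm=397 = 397
@+06  little-endian(48 a2) = 0xa248
  top 5b → 0x14 → li [RI]
  [10:9] rd=1 = %r1
  [8:0] imm=72 = 72
@+08  little-endian(8d a0) = 0xa08d
  top 5b → 0x14 → li [RI]
  [10:9] rd=0 = %r0
  [8:0] imm=141 = 141

lsli %r3, 412; adi %r1, 397; li %r1, 72; li %r0, 141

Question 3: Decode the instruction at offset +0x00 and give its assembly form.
store %r1, %r1

+0x00: 80 82 ⇒ word 0x8280 (little)
  top 5b → 0x10 → store [RR]
  rd: (w>>9)&0x3=0x1 → %r1
  rs: (w>>7)&0x3=0x1 → %r1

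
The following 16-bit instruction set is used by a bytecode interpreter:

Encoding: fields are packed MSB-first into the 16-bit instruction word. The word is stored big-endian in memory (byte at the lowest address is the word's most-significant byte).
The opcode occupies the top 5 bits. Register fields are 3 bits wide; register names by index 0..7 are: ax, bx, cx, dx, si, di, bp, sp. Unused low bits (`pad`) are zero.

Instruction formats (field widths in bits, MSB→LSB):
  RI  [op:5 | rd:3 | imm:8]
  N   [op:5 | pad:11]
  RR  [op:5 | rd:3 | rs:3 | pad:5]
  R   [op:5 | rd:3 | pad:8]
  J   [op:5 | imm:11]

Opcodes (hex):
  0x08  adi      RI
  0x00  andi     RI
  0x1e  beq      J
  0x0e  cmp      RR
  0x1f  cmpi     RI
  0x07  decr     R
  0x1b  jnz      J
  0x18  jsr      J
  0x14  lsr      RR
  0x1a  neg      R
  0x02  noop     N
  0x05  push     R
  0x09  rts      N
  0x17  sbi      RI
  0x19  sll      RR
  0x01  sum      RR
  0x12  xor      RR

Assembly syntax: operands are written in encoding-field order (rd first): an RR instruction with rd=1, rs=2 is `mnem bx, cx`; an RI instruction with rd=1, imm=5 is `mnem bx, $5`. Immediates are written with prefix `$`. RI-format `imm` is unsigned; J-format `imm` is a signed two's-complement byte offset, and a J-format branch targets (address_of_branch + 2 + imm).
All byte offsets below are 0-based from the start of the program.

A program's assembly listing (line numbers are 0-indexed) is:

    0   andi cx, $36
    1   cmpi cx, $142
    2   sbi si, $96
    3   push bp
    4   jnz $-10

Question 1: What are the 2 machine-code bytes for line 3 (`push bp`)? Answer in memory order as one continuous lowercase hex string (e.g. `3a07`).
3. push fields op=0x5:5|rd=6:3|pad=0:8 → word 2e00h → 2e 00

2e00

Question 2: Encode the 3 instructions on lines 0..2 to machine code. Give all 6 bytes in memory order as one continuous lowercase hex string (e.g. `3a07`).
0224fa8ebc60

0. andi fields op=0x0:5|rd=2:3|imm=36:8 → word 0224h → 02 24
1. cmpi fields op=0x1f:5|rd=2:3|imm=142:8 → word fa8eh → fa 8e
2. sbi fields op=0x17:5|rd=4:3|imm=96:8 → word bc60h → bc 60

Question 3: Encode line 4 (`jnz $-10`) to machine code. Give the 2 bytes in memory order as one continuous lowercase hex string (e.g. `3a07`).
dff6

4. jnz fields op=0x1b:5|imm=-10:11 → word dff6h → df f6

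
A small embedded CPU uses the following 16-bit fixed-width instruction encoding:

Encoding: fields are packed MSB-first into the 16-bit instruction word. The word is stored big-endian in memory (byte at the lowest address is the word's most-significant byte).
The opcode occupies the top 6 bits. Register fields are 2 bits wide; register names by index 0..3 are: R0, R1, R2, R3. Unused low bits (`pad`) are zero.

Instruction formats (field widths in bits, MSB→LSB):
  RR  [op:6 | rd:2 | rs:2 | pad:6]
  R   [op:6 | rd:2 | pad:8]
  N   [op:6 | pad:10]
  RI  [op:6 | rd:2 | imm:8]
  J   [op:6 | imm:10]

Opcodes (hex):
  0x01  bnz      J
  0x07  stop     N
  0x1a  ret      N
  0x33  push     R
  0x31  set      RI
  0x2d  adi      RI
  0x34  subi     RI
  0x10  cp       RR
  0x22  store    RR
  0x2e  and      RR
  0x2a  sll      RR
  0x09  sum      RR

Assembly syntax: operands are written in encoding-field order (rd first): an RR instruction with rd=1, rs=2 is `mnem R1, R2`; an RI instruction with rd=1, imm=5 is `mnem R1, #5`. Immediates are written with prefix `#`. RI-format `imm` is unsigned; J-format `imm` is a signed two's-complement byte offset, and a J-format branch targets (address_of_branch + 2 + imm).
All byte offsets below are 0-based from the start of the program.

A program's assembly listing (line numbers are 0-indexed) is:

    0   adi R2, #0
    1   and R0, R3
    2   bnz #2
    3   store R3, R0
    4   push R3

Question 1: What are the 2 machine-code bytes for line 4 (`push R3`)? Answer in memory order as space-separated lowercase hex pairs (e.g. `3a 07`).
cf 00

4. push fields op=0x33:6|rd=3:2|pad=0:8 → word cf00h → cf 00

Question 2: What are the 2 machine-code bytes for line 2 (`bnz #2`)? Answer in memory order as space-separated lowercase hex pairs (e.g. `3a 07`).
04 02

2. bnz fields op=0x1:6|imm=2:10 → word 0402h → 04 02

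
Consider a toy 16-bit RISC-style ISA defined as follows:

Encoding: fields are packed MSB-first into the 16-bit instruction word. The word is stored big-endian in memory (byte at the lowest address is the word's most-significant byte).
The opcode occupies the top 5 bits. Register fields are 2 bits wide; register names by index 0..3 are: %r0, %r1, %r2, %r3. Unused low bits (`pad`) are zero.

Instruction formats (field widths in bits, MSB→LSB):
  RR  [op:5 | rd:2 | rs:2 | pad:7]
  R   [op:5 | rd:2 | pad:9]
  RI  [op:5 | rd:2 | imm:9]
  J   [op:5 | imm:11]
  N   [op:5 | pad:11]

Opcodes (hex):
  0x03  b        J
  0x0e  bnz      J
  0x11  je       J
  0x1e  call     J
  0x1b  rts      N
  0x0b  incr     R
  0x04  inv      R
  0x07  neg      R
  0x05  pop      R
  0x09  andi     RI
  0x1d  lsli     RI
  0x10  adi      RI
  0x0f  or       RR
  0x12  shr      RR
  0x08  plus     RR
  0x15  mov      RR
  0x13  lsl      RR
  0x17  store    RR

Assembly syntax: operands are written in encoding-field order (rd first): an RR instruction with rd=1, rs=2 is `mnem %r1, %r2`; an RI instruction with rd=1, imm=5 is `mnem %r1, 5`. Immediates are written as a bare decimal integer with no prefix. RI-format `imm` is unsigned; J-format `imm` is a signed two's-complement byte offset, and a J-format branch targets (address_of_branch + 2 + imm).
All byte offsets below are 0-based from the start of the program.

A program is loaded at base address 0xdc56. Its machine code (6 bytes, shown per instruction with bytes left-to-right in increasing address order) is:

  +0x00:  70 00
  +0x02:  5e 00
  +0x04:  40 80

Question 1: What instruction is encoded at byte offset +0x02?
+0x02: 5e 00 ⇒ word 0x5e00 (big)
  opcode bits[15:11]=0xb: incr/R
  rd@[10:9]=0x3 ⇒ %r3

incr %r3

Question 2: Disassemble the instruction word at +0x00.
bnz 0

@+00  big-endian(70 00) = 0x7000
  opcode bits[15:11]=0xe: bnz/J
  imm@[10:0]=0x0 ⇒ 0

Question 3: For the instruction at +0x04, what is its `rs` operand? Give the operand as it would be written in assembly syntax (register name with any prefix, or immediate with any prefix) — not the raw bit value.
@+04  big-endian(40 80) = 0x4080
  opcode bits[15:11]=0x8: plus/RR
  rd@[10:9]=0x0 ⇒ %r0
  rs@[8:7]=0x1 ⇒ %r1

%r1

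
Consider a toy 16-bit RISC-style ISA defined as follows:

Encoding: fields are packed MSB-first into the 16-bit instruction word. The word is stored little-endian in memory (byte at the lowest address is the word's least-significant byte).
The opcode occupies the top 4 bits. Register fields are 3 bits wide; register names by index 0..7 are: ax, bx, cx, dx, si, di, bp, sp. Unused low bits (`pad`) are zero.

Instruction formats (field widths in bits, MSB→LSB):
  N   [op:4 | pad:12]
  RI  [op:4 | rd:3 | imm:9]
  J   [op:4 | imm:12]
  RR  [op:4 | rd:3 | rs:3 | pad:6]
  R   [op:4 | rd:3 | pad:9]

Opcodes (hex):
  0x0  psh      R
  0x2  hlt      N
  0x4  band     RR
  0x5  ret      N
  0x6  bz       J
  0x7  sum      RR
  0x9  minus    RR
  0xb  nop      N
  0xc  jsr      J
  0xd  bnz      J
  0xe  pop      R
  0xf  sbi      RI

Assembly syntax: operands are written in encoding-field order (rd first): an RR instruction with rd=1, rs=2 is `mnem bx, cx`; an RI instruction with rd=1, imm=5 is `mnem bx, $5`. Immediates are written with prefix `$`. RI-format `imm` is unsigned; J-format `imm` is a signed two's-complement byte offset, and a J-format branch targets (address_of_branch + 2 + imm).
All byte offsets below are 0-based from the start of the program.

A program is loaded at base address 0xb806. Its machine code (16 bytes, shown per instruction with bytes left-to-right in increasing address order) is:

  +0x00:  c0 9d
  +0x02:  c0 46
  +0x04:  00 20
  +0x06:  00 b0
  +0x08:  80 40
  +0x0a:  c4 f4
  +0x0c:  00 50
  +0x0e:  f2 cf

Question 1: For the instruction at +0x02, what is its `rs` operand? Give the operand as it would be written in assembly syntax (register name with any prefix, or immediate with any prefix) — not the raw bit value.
dx

[02] c0 46 → 0x46c0
  op=0x46c0>>12=0x4 ⇒ band (RR)
  [11:9] rd=3 = dx
  [8:6] rs=3 = dx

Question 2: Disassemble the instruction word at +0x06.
nop

off 0x06: read 00 b0 as little → 0xb000
  top 4b → 0xb → nop [N]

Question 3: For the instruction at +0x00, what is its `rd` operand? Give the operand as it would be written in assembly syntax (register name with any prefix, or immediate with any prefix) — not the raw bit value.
bp

off 0x00: read c0 9d as little → 0x9dc0
  top 4b → 0x9 → minus [RR]
  rd: (w>>9)&0x7=0x6 → bp
  rs: (w>>6)&0x7=0x7 → sp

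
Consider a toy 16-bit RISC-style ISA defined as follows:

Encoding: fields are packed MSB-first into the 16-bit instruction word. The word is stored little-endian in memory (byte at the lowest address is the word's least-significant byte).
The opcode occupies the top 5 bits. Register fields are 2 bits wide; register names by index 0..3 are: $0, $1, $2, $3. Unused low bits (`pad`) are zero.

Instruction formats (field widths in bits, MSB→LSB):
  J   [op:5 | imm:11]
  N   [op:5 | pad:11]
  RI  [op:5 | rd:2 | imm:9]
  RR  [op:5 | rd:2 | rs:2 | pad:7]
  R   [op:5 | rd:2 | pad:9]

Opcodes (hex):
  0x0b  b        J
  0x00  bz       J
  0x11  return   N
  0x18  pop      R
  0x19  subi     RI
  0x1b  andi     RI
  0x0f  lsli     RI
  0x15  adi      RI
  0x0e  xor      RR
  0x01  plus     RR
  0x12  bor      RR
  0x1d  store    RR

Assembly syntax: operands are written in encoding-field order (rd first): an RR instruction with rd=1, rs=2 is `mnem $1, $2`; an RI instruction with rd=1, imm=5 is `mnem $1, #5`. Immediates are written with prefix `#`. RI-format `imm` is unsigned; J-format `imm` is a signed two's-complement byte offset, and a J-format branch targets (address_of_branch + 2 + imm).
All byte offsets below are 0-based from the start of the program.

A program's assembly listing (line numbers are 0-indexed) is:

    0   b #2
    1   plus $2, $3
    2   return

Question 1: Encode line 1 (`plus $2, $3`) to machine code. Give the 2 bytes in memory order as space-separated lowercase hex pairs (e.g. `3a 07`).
1. plus fields op=0x1:5|rd=2:2|rs=3:2|pad=0:7 → word 0d80h → 80 0d

80 0d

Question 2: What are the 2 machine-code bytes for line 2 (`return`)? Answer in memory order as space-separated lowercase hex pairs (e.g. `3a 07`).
line 2 (return): pack op=0x11:5|pad=0:11 = 0x8800; little→ 00 88

00 88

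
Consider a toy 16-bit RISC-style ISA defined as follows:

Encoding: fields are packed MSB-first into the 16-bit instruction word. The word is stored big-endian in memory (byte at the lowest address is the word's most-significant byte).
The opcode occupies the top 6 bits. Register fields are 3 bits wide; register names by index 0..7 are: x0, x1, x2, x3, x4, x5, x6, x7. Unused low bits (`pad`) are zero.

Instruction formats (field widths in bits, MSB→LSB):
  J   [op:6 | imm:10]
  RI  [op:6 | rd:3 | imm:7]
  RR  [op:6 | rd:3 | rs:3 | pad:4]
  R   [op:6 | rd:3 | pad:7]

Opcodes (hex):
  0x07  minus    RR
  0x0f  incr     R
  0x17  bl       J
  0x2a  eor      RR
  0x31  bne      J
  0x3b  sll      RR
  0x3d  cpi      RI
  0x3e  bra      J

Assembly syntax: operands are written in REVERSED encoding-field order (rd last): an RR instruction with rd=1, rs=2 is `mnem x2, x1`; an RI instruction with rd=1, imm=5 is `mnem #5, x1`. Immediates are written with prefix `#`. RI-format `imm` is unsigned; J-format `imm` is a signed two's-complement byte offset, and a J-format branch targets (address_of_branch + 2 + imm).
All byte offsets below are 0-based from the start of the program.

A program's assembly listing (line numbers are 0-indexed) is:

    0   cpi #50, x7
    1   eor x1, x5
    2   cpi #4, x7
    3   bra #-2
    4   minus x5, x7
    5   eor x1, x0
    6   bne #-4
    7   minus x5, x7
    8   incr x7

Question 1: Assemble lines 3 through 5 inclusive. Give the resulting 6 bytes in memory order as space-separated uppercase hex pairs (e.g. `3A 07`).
3. bra fields op=0x3e:6|imm=-2:10 → word fbfeh → fb fe
4. minus fields op=0x7:6|rd=7:3|rs=5:3|pad=0:4 → word 1fd0h → 1f d0
5. eor fields op=0x2a:6|rd=0:3|rs=1:3|pad=0:4 → word a810h → a8 10

FB FE 1F D0 A8 10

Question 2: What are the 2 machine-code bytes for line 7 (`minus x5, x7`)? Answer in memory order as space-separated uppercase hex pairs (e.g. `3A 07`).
1F D0

line 7 (minus): pack op=0x7:6|rd=7:3|rs=5:3|pad=0:4 = 0x1fd0; big→ 1f d0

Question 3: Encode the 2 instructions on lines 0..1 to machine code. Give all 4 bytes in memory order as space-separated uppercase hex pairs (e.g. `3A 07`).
line 0 (cpi): pack op=0x3d:6|rd=7:3|imm=50:7 = 0xf7b2; big→ f7 b2
line 1 (eor): pack op=0x2a:6|rd=5:3|rs=1:3|pad=0:4 = 0xaa90; big→ aa 90

F7 B2 AA 90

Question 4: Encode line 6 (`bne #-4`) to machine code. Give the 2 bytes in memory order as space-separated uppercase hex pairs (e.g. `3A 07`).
6. bne fields op=0x31:6|imm=-4:10 → word c7fch → c7 fc

C7 FC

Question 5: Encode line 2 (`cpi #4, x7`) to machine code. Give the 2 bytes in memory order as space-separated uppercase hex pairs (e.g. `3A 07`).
F7 84

2. cpi fields op=0x3d:6|rd=7:3|imm=4:7 → word f784h → f7 84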